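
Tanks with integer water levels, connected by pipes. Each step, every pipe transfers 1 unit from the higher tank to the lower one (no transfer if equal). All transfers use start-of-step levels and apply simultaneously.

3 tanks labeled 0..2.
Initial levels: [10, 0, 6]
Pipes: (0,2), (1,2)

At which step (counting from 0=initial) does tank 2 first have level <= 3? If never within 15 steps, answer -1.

Step 1: flows [0->2,2->1] -> levels [9 1 6]
Step 2: flows [0->2,2->1] -> levels [8 2 6]
Step 3: flows [0->2,2->1] -> levels [7 3 6]
Step 4: flows [0->2,2->1] -> levels [6 4 6]
Step 5: flows [0=2,2->1] -> levels [6 5 5]
Step 6: flows [0->2,1=2] -> levels [5 5 6]
Step 7: flows [2->0,2->1] -> levels [6 6 4]
Step 8: flows [0->2,1->2] -> levels [5 5 6]
  -> period-2 cycle (repeats step 6); tank 2 never drops to <=3
Tank 2 never reaches <=3 within 15 steps

Answer: -1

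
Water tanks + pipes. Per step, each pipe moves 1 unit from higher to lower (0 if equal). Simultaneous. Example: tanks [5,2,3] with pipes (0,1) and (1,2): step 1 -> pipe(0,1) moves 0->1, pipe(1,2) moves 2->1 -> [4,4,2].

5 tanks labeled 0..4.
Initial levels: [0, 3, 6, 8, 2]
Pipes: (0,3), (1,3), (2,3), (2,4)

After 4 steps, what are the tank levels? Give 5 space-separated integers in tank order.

Answer: 4 4 4 3 4

Derivation:
Step 1: flows [3->0,3->1,3->2,2->4] -> levels [1 4 6 5 3]
Step 2: flows [3->0,3->1,2->3,2->4] -> levels [2 5 4 4 4]
Step 3: flows [3->0,1->3,2=3,2=4] -> levels [3 4 4 4 4]
Step 4: flows [3->0,1=3,2=3,2=4] -> levels [4 4 4 3 4]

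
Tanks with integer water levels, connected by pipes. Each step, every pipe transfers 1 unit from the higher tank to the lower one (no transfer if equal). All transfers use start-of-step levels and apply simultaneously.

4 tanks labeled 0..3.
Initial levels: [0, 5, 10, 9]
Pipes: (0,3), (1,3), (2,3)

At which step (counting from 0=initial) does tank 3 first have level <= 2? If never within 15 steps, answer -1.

Step 1: flows [3->0,3->1,2->3] -> levels [1 6 9 8]
Step 2: flows [3->0,3->1,2->3] -> levels [2 7 8 7]
Step 3: flows [3->0,1=3,2->3] -> levels [3 7 7 7]
Step 4: flows [3->0,1=3,2=3] -> levels [4 7 7 6]
Step 5: flows [3->0,1->3,2->3] -> levels [5 6 6 7]
Step 6: flows [3->0,3->1,3->2] -> levels [6 7 7 4]
Step 7: flows [0->3,1->3,2->3] -> levels [5 6 6 7]
  -> period-2 cycle (repeats step 5); tank 3 never drops to <=2
Tank 3 never reaches <=2 within 15 steps

Answer: -1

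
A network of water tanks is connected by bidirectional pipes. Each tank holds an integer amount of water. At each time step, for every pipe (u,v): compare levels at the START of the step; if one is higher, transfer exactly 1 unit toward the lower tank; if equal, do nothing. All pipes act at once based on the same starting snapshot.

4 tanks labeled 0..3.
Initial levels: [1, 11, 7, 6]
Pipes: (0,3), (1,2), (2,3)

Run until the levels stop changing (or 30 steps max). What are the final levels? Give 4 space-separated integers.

Answer: 7 6 7 5

Derivation:
Step 1: flows [3->0,1->2,2->3] -> levels [2 10 7 6]
Step 2: flows [3->0,1->2,2->3] -> levels [3 9 7 6]
Step 3: flows [3->0,1->2,2->3] -> levels [4 8 7 6]
Step 4: flows [3->0,1->2,2->3] -> levels [5 7 7 6]
Step 5: flows [3->0,1=2,2->3] -> levels [6 7 6 6]
Step 6: flows [0=3,1->2,2=3] -> levels [6 6 7 6]
Step 7: flows [0=3,2->1,2->3] -> levels [6 7 5 7]
Step 8: flows [3->0,1->2,3->2] -> levels [7 6 7 5]
Step 9: flows [0->3,2->1,2->3] -> levels [6 7 5 7]
  -> period-2 cycle: step 9 state = step 7 state; never stabilizes
  -> state at step 30: (30-7) mod 2 = 1, same as step 8 -> [7 6 7 5]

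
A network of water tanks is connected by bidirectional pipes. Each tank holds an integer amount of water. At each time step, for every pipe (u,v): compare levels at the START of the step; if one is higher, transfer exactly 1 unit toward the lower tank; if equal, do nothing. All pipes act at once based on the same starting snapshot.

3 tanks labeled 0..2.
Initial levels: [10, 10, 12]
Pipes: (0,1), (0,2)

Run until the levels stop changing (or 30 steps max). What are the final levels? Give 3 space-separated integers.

Answer: 10 11 11

Derivation:
Step 1: flows [0=1,2->0] -> levels [11 10 11]
Step 2: flows [0->1,0=2] -> levels [10 11 11]
Step 3: flows [1->0,2->0] -> levels [12 10 10]
Step 4: flows [0->1,0->2] -> levels [10 11 11]
  -> period-2 cycle: step 4 state = step 2 state; never stabilizes
  -> state at step 30: (30-2) mod 2 = 0, same as step 2 -> [10 11 11]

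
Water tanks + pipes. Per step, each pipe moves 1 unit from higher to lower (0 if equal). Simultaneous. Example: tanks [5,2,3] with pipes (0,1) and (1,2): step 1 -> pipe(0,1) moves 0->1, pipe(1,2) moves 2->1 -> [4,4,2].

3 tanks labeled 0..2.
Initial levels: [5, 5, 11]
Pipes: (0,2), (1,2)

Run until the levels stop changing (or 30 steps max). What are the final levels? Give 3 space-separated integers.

Answer: 7 7 7

Derivation:
Step 1: flows [2->0,2->1] -> levels [6 6 9]
Step 2: flows [2->0,2->1] -> levels [7 7 7]
Step 3: flows [0=2,1=2] -> levels [7 7 7]
  -> stable (no change)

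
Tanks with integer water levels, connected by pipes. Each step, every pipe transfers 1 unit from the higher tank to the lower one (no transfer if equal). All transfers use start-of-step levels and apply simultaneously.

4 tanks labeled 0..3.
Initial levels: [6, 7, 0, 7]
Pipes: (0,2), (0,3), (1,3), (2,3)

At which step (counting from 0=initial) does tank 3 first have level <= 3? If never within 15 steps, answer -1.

Answer: -1

Derivation:
Step 1: flows [0->2,3->0,1=3,3->2] -> levels [6 7 2 5]
Step 2: flows [0->2,0->3,1->3,3->2] -> levels [4 6 4 6]
Step 3: flows [0=2,3->0,1=3,3->2] -> levels [5 6 5 4]
Step 4: flows [0=2,0->3,1->3,2->3] -> levels [4 5 4 7]
Step 5: flows [0=2,3->0,3->1,3->2] -> levels [5 6 5 4]
  -> period-2 cycle (repeats step 3); tank 3 never drops to <=3
Tank 3 never reaches <=3 within 15 steps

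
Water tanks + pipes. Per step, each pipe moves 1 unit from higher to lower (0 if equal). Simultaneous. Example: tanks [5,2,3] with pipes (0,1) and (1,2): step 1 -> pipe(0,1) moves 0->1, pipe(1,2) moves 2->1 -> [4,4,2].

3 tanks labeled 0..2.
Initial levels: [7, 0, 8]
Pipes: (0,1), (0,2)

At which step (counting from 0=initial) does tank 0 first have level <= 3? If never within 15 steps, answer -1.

Answer: -1

Derivation:
Step 1: flows [0->1,2->0] -> levels [7 1 7]
Step 2: flows [0->1,0=2] -> levels [6 2 7]
Step 3: flows [0->1,2->0] -> levels [6 3 6]
Step 4: flows [0->1,0=2] -> levels [5 4 6]
Step 5: flows [0->1,2->0] -> levels [5 5 5]
Step 6: flows [0=1,0=2] -> levels [5 5 5]
  -> stable; tank 0 stays at 5 > 3
Tank 0 never reaches <=3 within 15 steps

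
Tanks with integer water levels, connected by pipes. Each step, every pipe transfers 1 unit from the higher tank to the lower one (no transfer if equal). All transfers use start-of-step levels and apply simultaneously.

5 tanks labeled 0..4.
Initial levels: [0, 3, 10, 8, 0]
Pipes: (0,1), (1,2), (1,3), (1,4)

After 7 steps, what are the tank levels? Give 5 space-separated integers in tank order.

Step 1: flows [1->0,2->1,3->1,1->4] -> levels [1 3 9 7 1]
Step 2: flows [1->0,2->1,3->1,1->4] -> levels [2 3 8 6 2]
Step 3: flows [1->0,2->1,3->1,1->4] -> levels [3 3 7 5 3]
Step 4: flows [0=1,2->1,3->1,1=4] -> levels [3 5 6 4 3]
Step 5: flows [1->0,2->1,1->3,1->4] -> levels [4 3 5 5 4]
Step 6: flows [0->1,2->1,3->1,4->1] -> levels [3 7 4 4 3]
Step 7: flows [1->0,1->2,1->3,1->4] -> levels [4 3 5 5 4]

Answer: 4 3 5 5 4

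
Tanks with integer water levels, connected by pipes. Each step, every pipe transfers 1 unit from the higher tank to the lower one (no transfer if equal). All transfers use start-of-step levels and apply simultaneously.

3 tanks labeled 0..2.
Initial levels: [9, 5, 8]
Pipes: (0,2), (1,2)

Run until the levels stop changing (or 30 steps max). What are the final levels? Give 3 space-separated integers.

Step 1: flows [0->2,2->1] -> levels [8 6 8]
Step 2: flows [0=2,2->1] -> levels [8 7 7]
Step 3: flows [0->2,1=2] -> levels [7 7 8]
Step 4: flows [2->0,2->1] -> levels [8 8 6]
Step 5: flows [0->2,1->2] -> levels [7 7 8]
  -> period-2 cycle: step 5 state = step 3 state; never stabilizes
  -> state at step 30: (30-3) mod 2 = 1, same as step 4 -> [8 8 6]

Answer: 8 8 6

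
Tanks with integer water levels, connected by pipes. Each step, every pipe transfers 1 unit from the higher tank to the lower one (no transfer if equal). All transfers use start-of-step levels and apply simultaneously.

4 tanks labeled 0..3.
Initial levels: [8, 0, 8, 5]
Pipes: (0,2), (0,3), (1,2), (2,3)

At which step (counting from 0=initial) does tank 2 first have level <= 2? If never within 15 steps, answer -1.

Answer: -1

Derivation:
Step 1: flows [0=2,0->3,2->1,2->3] -> levels [7 1 6 7]
Step 2: flows [0->2,0=3,2->1,3->2] -> levels [6 2 7 6]
Step 3: flows [2->0,0=3,2->1,2->3] -> levels [7 3 4 7]
Step 4: flows [0->2,0=3,2->1,3->2] -> levels [6 4 5 6]
Step 5: flows [0->2,0=3,2->1,3->2] -> levels [5 5 6 5]
Step 6: flows [2->0,0=3,2->1,2->3] -> levels [6 6 3 6]
Step 7: flows [0->2,0=3,1->2,3->2] -> levels [5 5 6 5]
  -> period-2 cycle (repeats step 5); tank 2 never drops to <=2
Tank 2 never reaches <=2 within 15 steps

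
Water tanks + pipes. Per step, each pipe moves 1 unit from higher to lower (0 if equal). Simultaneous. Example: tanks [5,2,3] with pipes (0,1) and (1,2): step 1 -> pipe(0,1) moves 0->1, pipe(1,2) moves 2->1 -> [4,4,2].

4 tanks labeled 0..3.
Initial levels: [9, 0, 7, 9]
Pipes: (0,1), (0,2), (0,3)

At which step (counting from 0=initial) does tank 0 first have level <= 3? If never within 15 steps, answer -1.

Answer: -1

Derivation:
Step 1: flows [0->1,0->2,0=3] -> levels [7 1 8 9]
Step 2: flows [0->1,2->0,3->0] -> levels [8 2 7 8]
Step 3: flows [0->1,0->2,0=3] -> levels [6 3 8 8]
Step 4: flows [0->1,2->0,3->0] -> levels [7 4 7 7]
Step 5: flows [0->1,0=2,0=3] -> levels [6 5 7 7]
Step 6: flows [0->1,2->0,3->0] -> levels [7 6 6 6]
Step 7: flows [0->1,0->2,0->3] -> levels [4 7 7 7]
Step 8: flows [1->0,2->0,3->0] -> levels [7 6 6 6]
  -> period-2 cycle (repeats step 6); tank 0 never drops to <=3
Tank 0 never reaches <=3 within 15 steps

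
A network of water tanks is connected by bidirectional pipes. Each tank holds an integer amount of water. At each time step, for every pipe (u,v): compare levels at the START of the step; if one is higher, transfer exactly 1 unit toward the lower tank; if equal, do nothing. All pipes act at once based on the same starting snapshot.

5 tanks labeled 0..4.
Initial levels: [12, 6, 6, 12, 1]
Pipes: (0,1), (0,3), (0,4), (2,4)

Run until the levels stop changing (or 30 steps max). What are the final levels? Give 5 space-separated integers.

Answer: 9 7 8 7 6

Derivation:
Step 1: flows [0->1,0=3,0->4,2->4] -> levels [10 7 5 12 3]
Step 2: flows [0->1,3->0,0->4,2->4] -> levels [9 8 4 11 5]
Step 3: flows [0->1,3->0,0->4,4->2] -> levels [8 9 5 10 5]
Step 4: flows [1->0,3->0,0->4,2=4] -> levels [9 8 5 9 6]
Step 5: flows [0->1,0=3,0->4,4->2] -> levels [7 9 6 9 6]
Step 6: flows [1->0,3->0,0->4,2=4] -> levels [8 8 6 8 7]
Step 7: flows [0=1,0=3,0->4,4->2] -> levels [7 8 7 8 7]
Step 8: flows [1->0,3->0,0=4,2=4] -> levels [9 7 7 7 7]
Step 9: flows [0->1,0->3,0->4,2=4] -> levels [6 8 7 8 8]
Step 10: flows [1->0,3->0,4->0,4->2] -> levels [9 7 8 7 6]
Step 11: flows [0->1,0->3,0->4,2->4] -> levels [6 8 7 8 8]
  -> period-2 cycle: step 11 state = step 9 state; never stabilizes
  -> state at step 30: (30-9) mod 2 = 1, same as step 10 -> [9 7 8 7 6]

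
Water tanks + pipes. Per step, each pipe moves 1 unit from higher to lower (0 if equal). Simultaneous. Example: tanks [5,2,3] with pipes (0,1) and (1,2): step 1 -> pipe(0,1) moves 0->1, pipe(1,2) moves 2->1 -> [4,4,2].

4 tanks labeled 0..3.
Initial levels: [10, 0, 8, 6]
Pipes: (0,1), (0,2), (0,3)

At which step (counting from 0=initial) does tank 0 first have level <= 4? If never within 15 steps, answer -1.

Step 1: flows [0->1,0->2,0->3] -> levels [7 1 9 7]
Step 2: flows [0->1,2->0,0=3] -> levels [7 2 8 7]
Step 3: flows [0->1,2->0,0=3] -> levels [7 3 7 7]
Step 4: flows [0->1,0=2,0=3] -> levels [6 4 7 7]
Step 5: flows [0->1,2->0,3->0] -> levels [7 5 6 6]
Step 6: flows [0->1,0->2,0->3] -> levels [4 6 7 7]
Tank 0 first reaches <=4 at step 6

Answer: 6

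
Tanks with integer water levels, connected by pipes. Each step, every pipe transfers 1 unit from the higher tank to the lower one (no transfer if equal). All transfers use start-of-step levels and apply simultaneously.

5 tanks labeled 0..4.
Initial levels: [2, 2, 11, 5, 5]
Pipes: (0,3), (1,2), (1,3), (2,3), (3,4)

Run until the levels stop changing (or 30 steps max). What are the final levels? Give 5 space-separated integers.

Answer: 4 4 5 8 4

Derivation:
Step 1: flows [3->0,2->1,3->1,2->3,3=4] -> levels [3 4 9 4 5]
Step 2: flows [3->0,2->1,1=3,2->3,4->3] -> levels [4 5 7 5 4]
Step 3: flows [3->0,2->1,1=3,2->3,3->4] -> levels [5 6 5 4 5]
Step 4: flows [0->3,1->2,1->3,2->3,4->3] -> levels [4 4 5 8 4]
Step 5: flows [3->0,2->1,3->1,3->2,3->4] -> levels [5 6 5 4 5]
  -> period-2 cycle: step 5 state = step 3 state; never stabilizes
  -> state at step 30: (30-3) mod 2 = 1, same as step 4 -> [4 4 5 8 4]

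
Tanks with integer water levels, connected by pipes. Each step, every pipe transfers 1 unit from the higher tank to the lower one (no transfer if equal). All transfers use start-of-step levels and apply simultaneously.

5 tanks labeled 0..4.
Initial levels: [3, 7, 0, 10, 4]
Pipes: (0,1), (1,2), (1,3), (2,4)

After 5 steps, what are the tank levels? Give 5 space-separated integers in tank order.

Step 1: flows [1->0,1->2,3->1,4->2] -> levels [4 6 2 9 3]
Step 2: flows [1->0,1->2,3->1,4->2] -> levels [5 5 4 8 2]
Step 3: flows [0=1,1->2,3->1,2->4] -> levels [5 5 4 7 3]
Step 4: flows [0=1,1->2,3->1,2->4] -> levels [5 5 4 6 4]
Step 5: flows [0=1,1->2,3->1,2=4] -> levels [5 5 5 5 4]

Answer: 5 5 5 5 4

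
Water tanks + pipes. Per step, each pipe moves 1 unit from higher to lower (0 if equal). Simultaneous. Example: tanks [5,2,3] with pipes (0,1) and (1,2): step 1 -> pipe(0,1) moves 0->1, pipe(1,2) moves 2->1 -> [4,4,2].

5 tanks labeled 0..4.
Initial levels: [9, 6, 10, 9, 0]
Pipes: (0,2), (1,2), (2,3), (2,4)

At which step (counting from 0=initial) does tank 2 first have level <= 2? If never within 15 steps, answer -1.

Step 1: flows [2->0,2->1,2->3,2->4] -> levels [10 7 6 10 1]
Step 2: flows [0->2,1->2,3->2,2->4] -> levels [9 6 8 9 2]
Step 3: flows [0->2,2->1,3->2,2->4] -> levels [8 7 8 8 3]
Step 4: flows [0=2,2->1,2=3,2->4] -> levels [8 8 6 8 4]
Step 5: flows [0->2,1->2,3->2,2->4] -> levels [7 7 8 7 5]
Step 6: flows [2->0,2->1,2->3,2->4] -> levels [8 8 4 8 6]
Step 7: flows [0->2,1->2,3->2,4->2] -> levels [7 7 8 7 5]
  -> period-2 cycle (repeats step 5); tank 2 never drops to <=2
Tank 2 never reaches <=2 within 15 steps

Answer: -1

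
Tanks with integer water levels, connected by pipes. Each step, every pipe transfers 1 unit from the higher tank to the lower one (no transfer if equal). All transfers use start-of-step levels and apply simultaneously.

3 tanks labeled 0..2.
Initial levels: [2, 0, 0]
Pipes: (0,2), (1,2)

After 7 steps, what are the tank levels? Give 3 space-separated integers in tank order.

Answer: 0 0 2

Derivation:
Step 1: flows [0->2,1=2] -> levels [1 0 1]
Step 2: flows [0=2,2->1] -> levels [1 1 0]
Step 3: flows [0->2,1->2] -> levels [0 0 2]
Step 4: flows [2->0,2->1] -> levels [1 1 0]
  -> period-2 cycle: step 4 state = step 2 state
  -> state at step 7: (7-2) mod 2 = 1, same as step 3 -> [0 0 2]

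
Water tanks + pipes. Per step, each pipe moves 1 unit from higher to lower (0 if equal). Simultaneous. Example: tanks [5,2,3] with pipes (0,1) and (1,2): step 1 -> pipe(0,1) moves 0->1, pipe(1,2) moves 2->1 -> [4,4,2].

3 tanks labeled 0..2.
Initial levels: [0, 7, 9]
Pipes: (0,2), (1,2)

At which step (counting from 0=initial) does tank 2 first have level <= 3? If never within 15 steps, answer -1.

Answer: -1

Derivation:
Step 1: flows [2->0,2->1] -> levels [1 8 7]
Step 2: flows [2->0,1->2] -> levels [2 7 7]
Step 3: flows [2->0,1=2] -> levels [3 7 6]
Step 4: flows [2->0,1->2] -> levels [4 6 6]
Step 5: flows [2->0,1=2] -> levels [5 6 5]
Step 6: flows [0=2,1->2] -> levels [5 5 6]
Step 7: flows [2->0,2->1] -> levels [6 6 4]
Step 8: flows [0->2,1->2] -> levels [5 5 6]
  -> period-2 cycle (repeats step 6); tank 2 never drops to <=3
Tank 2 never reaches <=3 within 15 steps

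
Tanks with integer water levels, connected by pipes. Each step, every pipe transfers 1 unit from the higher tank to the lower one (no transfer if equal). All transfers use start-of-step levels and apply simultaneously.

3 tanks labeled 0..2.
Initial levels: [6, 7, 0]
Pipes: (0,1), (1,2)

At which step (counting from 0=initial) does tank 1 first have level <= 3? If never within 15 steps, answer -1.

Step 1: flows [1->0,1->2] -> levels [7 5 1]
Step 2: flows [0->1,1->2] -> levels [6 5 2]
Step 3: flows [0->1,1->2] -> levels [5 5 3]
Step 4: flows [0=1,1->2] -> levels [5 4 4]
Step 5: flows [0->1,1=2] -> levels [4 5 4]
Step 6: flows [1->0,1->2] -> levels [5 3 5]
Tank 1 first reaches <=3 at step 6

Answer: 6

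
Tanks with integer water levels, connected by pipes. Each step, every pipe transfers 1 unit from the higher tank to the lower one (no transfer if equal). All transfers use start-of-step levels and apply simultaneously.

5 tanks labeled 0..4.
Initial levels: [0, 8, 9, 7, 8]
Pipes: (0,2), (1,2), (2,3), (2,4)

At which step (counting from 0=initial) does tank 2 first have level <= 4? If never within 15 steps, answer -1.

Step 1: flows [2->0,2->1,2->3,2->4] -> levels [1 9 5 8 9]
Step 2: flows [2->0,1->2,3->2,4->2] -> levels [2 8 7 7 8]
Step 3: flows [2->0,1->2,2=3,4->2] -> levels [3 7 8 7 7]
Step 4: flows [2->0,2->1,2->3,2->4] -> levels [4 8 4 8 8]
Tank 2 first reaches <=4 at step 4

Answer: 4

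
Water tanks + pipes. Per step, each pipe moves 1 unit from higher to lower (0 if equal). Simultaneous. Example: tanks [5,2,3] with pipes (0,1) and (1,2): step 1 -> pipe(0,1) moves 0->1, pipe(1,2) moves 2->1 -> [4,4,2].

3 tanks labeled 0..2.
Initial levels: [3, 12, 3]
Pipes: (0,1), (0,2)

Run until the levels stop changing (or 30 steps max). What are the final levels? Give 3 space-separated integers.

Step 1: flows [1->0,0=2] -> levels [4 11 3]
Step 2: flows [1->0,0->2] -> levels [4 10 4]
Step 3: flows [1->0,0=2] -> levels [5 9 4]
Step 4: flows [1->0,0->2] -> levels [5 8 5]
Step 5: flows [1->0,0=2] -> levels [6 7 5]
Step 6: flows [1->0,0->2] -> levels [6 6 6]
Step 7: flows [0=1,0=2] -> levels [6 6 6]
  -> stable (no change)

Answer: 6 6 6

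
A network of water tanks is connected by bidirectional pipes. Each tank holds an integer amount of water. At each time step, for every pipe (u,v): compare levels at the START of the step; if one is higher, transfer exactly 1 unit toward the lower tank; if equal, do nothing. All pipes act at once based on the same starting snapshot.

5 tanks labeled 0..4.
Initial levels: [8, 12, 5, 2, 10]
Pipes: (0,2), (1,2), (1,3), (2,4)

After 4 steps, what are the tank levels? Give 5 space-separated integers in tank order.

Answer: 8 6 9 6 8

Derivation:
Step 1: flows [0->2,1->2,1->3,4->2] -> levels [7 10 8 3 9]
Step 2: flows [2->0,1->2,1->3,4->2] -> levels [8 8 9 4 8]
Step 3: flows [2->0,2->1,1->3,2->4] -> levels [9 8 6 5 9]
Step 4: flows [0->2,1->2,1->3,4->2] -> levels [8 6 9 6 8]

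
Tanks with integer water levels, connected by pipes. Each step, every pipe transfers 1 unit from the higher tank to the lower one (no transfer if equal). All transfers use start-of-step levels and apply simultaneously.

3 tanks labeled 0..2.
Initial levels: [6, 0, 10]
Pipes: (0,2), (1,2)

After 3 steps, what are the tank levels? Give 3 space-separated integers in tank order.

Step 1: flows [2->0,2->1] -> levels [7 1 8]
Step 2: flows [2->0,2->1] -> levels [8 2 6]
Step 3: flows [0->2,2->1] -> levels [7 3 6]

Answer: 7 3 6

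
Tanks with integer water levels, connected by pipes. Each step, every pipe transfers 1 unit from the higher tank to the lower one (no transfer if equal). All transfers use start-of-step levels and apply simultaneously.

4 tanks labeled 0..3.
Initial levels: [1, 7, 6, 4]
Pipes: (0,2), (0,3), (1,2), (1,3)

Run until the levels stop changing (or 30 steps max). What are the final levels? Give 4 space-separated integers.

Step 1: flows [2->0,3->0,1->2,1->3] -> levels [3 5 6 4]
Step 2: flows [2->0,3->0,2->1,1->3] -> levels [5 5 4 4]
Step 3: flows [0->2,0->3,1->2,1->3] -> levels [3 3 6 6]
Step 4: flows [2->0,3->0,2->1,3->1] -> levels [5 5 4 4]
  -> period-2 cycle: step 4 state = step 2 state; never stabilizes
  -> state at step 30: (30-2) mod 2 = 0, same as step 2 -> [5 5 4 4]

Answer: 5 5 4 4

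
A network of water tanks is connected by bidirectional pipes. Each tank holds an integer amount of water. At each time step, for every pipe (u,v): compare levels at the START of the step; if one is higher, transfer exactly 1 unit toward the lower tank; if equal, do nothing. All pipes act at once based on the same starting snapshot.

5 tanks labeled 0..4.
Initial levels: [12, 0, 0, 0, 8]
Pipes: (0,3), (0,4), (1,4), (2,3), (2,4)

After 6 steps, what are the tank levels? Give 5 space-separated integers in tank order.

Step 1: flows [0->3,0->4,4->1,2=3,4->2] -> levels [10 1 1 1 7]
Step 2: flows [0->3,0->4,4->1,2=3,4->2] -> levels [8 2 2 2 6]
Step 3: flows [0->3,0->4,4->1,2=3,4->2] -> levels [6 3 3 3 5]
Step 4: flows [0->3,0->4,4->1,2=3,4->2] -> levels [4 4 4 4 4]
Step 5: flows [0=3,0=4,1=4,2=3,2=4] -> levels [4 4 4 4 4]
  -> stable; steps 6..6 unchanged -> [4 4 4 4 4]

Answer: 4 4 4 4 4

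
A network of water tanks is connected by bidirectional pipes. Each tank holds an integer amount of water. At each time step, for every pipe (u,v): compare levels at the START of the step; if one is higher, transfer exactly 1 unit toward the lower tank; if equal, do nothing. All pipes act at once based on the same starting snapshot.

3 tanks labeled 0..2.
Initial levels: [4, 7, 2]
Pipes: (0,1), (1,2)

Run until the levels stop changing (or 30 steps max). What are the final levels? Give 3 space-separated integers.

Step 1: flows [1->0,1->2] -> levels [5 5 3]
Step 2: flows [0=1,1->2] -> levels [5 4 4]
Step 3: flows [0->1,1=2] -> levels [4 5 4]
Step 4: flows [1->0,1->2] -> levels [5 3 5]
Step 5: flows [0->1,2->1] -> levels [4 5 4]
  -> period-2 cycle: step 5 state = step 3 state; never stabilizes
  -> state at step 30: (30-3) mod 2 = 1, same as step 4 -> [5 3 5]

Answer: 5 3 5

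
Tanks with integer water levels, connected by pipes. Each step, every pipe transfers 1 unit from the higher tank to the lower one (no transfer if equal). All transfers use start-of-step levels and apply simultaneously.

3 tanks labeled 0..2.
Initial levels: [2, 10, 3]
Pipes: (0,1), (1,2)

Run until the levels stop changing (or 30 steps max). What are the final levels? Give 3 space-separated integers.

Step 1: flows [1->0,1->2] -> levels [3 8 4]
Step 2: flows [1->0,1->2] -> levels [4 6 5]
Step 3: flows [1->0,1->2] -> levels [5 4 6]
Step 4: flows [0->1,2->1] -> levels [4 6 5]
  -> period-2 cycle: step 4 state = step 2 state; never stabilizes
  -> state at step 30: (30-2) mod 2 = 0, same as step 2 -> [4 6 5]

Answer: 4 6 5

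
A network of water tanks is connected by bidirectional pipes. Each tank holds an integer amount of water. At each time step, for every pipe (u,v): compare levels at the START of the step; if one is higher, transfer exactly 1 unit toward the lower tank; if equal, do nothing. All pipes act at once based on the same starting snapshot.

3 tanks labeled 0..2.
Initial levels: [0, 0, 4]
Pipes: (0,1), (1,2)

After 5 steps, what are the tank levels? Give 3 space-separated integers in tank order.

Answer: 1 2 1

Derivation:
Step 1: flows [0=1,2->1] -> levels [0 1 3]
Step 2: flows [1->0,2->1] -> levels [1 1 2]
Step 3: flows [0=1,2->1] -> levels [1 2 1]
Step 4: flows [1->0,1->2] -> levels [2 0 2]
Step 5: flows [0->1,2->1] -> levels [1 2 1]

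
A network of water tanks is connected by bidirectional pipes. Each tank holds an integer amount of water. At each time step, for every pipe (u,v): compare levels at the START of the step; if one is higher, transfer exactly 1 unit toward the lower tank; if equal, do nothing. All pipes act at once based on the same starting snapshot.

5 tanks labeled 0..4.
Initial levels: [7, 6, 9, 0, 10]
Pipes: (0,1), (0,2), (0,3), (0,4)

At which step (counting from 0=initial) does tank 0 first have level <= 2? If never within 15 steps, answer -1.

Answer: -1

Derivation:
Step 1: flows [0->1,2->0,0->3,4->0] -> levels [7 7 8 1 9]
Step 2: flows [0=1,2->0,0->3,4->0] -> levels [8 7 7 2 8]
Step 3: flows [0->1,0->2,0->3,0=4] -> levels [5 8 8 3 8]
Step 4: flows [1->0,2->0,0->3,4->0] -> levels [7 7 7 4 7]
Step 5: flows [0=1,0=2,0->3,0=4] -> levels [6 7 7 5 7]
Step 6: flows [1->0,2->0,0->3,4->0] -> levels [8 6 6 6 6]
Step 7: flows [0->1,0->2,0->3,0->4] -> levels [4 7 7 7 7]
Step 8: flows [1->0,2->0,3->0,4->0] -> levels [8 6 6 6 6]
  -> period-2 cycle (repeats step 6); tank 0 never drops to <=2
Tank 0 never reaches <=2 within 15 steps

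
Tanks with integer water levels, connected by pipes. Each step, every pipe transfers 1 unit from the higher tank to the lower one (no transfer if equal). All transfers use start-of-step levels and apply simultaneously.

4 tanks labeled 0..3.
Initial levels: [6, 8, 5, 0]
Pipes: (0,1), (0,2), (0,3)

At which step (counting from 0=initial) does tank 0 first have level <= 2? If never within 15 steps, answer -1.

Answer: -1

Derivation:
Step 1: flows [1->0,0->2,0->3] -> levels [5 7 6 1]
Step 2: flows [1->0,2->0,0->3] -> levels [6 6 5 2]
Step 3: flows [0=1,0->2,0->3] -> levels [4 6 6 3]
Step 4: flows [1->0,2->0,0->3] -> levels [5 5 5 4]
Step 5: flows [0=1,0=2,0->3] -> levels [4 5 5 5]
Step 6: flows [1->0,2->0,3->0] -> levels [7 4 4 4]
Step 7: flows [0->1,0->2,0->3] -> levels [4 5 5 5]
  -> period-2 cycle (repeats step 5); tank 0 never drops to <=2
Tank 0 never reaches <=2 within 15 steps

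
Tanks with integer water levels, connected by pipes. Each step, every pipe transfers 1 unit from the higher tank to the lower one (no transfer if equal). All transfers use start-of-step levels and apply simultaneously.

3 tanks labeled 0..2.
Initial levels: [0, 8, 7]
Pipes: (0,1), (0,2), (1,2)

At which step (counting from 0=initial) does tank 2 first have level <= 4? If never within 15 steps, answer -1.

Answer: -1

Derivation:
Step 1: flows [1->0,2->0,1->2] -> levels [2 6 7]
Step 2: flows [1->0,2->0,2->1] -> levels [4 6 5]
Step 3: flows [1->0,2->0,1->2] -> levels [6 4 5]
Step 4: flows [0->1,0->2,2->1] -> levels [4 6 5]
  -> period-2 cycle (repeats step 2); tank 2 never drops to <=4
Tank 2 never reaches <=4 within 15 steps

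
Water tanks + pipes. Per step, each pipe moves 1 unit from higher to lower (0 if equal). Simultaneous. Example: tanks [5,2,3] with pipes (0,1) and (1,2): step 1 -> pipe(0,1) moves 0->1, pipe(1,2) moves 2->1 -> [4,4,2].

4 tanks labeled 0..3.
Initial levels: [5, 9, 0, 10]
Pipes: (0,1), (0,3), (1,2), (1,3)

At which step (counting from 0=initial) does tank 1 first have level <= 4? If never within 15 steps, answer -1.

Answer: 6

Derivation:
Step 1: flows [1->0,3->0,1->2,3->1] -> levels [7 8 1 8]
Step 2: flows [1->0,3->0,1->2,1=3] -> levels [9 6 2 7]
Step 3: flows [0->1,0->3,1->2,3->1] -> levels [7 7 3 7]
Step 4: flows [0=1,0=3,1->2,1=3] -> levels [7 6 4 7]
Step 5: flows [0->1,0=3,1->2,3->1] -> levels [6 7 5 6]
Step 6: flows [1->0,0=3,1->2,1->3] -> levels [7 4 6 7]
Tank 1 first reaches <=4 at step 6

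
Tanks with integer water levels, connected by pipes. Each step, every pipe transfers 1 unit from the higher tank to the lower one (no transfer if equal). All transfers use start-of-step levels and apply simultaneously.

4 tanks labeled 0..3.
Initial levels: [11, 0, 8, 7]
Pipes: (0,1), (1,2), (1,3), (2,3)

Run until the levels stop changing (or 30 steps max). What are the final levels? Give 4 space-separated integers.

Step 1: flows [0->1,2->1,3->1,2->3] -> levels [10 3 6 7]
Step 2: flows [0->1,2->1,3->1,3->2] -> levels [9 6 6 5]
Step 3: flows [0->1,1=2,1->3,2->3] -> levels [8 6 5 7]
Step 4: flows [0->1,1->2,3->1,3->2] -> levels [7 7 7 5]
Step 5: flows [0=1,1=2,1->3,2->3] -> levels [7 6 6 7]
Step 6: flows [0->1,1=2,3->1,3->2] -> levels [6 8 7 5]
Step 7: flows [1->0,1->2,1->3,2->3] -> levels [7 5 7 7]
Step 8: flows [0->1,2->1,3->1,2=3] -> levels [6 8 6 6]
Step 9: flows [1->0,1->2,1->3,2=3] -> levels [7 5 7 7]
  -> period-2 cycle: step 9 state = step 7 state; never stabilizes
  -> state at step 30: (30-7) mod 2 = 1, same as step 8 -> [6 8 6 6]

Answer: 6 8 6 6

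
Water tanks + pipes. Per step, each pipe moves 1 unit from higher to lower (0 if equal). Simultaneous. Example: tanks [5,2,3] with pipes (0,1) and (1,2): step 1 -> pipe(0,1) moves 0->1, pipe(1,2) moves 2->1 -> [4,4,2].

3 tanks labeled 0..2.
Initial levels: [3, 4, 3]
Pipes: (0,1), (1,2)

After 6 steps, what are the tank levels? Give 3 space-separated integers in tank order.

Answer: 3 4 3

Derivation:
Step 1: flows [1->0,1->2] -> levels [4 2 4]
Step 2: flows [0->1,2->1] -> levels [3 4 3]
  -> period-2 cycle: step 2 state = step 0 state
  -> state at step 6: (6-0) mod 2 = 0, same as step 0 -> [3 4 3]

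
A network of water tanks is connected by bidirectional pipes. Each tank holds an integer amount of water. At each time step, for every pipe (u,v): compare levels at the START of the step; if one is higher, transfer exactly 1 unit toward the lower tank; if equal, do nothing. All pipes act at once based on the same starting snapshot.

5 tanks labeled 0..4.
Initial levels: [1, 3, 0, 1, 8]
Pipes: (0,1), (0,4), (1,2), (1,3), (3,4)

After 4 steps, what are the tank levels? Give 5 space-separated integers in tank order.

Step 1: flows [1->0,4->0,1->2,1->3,4->3] -> levels [3 0 1 3 6]
Step 2: flows [0->1,4->0,2->1,3->1,4->3] -> levels [3 3 0 3 4]
Step 3: flows [0=1,4->0,1->2,1=3,4->3] -> levels [4 2 1 4 2]
Step 4: flows [0->1,0->4,1->2,3->1,3->4] -> levels [2 3 2 2 4]

Answer: 2 3 2 2 4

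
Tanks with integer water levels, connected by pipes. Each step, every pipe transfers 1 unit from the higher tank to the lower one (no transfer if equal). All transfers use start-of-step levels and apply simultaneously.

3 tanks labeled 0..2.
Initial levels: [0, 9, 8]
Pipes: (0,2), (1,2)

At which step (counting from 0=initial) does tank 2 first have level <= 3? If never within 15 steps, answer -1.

Step 1: flows [2->0,1->2] -> levels [1 8 8]
Step 2: flows [2->0,1=2] -> levels [2 8 7]
Step 3: flows [2->0,1->2] -> levels [3 7 7]
Step 4: flows [2->0,1=2] -> levels [4 7 6]
Step 5: flows [2->0,1->2] -> levels [5 6 6]
Step 6: flows [2->0,1=2] -> levels [6 6 5]
Step 7: flows [0->2,1->2] -> levels [5 5 7]
Step 8: flows [2->0,2->1] -> levels [6 6 5]
  -> period-2 cycle (repeats step 6); tank 2 never drops to <=3
Tank 2 never reaches <=3 within 15 steps

Answer: -1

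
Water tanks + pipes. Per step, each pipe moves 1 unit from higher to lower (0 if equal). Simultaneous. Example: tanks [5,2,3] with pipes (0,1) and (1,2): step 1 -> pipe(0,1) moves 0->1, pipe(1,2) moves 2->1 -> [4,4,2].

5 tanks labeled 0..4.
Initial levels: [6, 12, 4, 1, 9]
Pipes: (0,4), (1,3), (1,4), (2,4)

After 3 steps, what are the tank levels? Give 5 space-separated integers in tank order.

Answer: 7 6 7 4 8

Derivation:
Step 1: flows [4->0,1->3,1->4,4->2] -> levels [7 10 5 2 8]
Step 2: flows [4->0,1->3,1->4,4->2] -> levels [8 8 6 3 7]
Step 3: flows [0->4,1->3,1->4,4->2] -> levels [7 6 7 4 8]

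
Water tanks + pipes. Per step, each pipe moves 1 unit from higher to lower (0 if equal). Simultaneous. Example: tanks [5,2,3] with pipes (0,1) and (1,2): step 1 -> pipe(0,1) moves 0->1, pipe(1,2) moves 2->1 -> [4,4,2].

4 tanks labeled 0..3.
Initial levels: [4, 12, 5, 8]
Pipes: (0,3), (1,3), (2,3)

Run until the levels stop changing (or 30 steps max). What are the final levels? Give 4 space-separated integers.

Answer: 8 8 8 5

Derivation:
Step 1: flows [3->0,1->3,3->2] -> levels [5 11 6 7]
Step 2: flows [3->0,1->3,3->2] -> levels [6 10 7 6]
Step 3: flows [0=3,1->3,2->3] -> levels [6 9 6 8]
Step 4: flows [3->0,1->3,3->2] -> levels [7 8 7 7]
Step 5: flows [0=3,1->3,2=3] -> levels [7 7 7 8]
Step 6: flows [3->0,3->1,3->2] -> levels [8 8 8 5]
Step 7: flows [0->3,1->3,2->3] -> levels [7 7 7 8]
  -> period-2 cycle: step 7 state = step 5 state; never stabilizes
  -> state at step 30: (30-5) mod 2 = 1, same as step 6 -> [8 8 8 5]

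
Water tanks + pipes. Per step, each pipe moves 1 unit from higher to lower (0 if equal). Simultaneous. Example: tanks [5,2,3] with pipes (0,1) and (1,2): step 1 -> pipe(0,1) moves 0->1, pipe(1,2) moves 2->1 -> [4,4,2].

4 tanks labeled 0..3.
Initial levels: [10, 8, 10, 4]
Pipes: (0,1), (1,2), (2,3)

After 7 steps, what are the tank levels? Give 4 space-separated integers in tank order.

Answer: 8 9 7 8

Derivation:
Step 1: flows [0->1,2->1,2->3] -> levels [9 10 8 5]
Step 2: flows [1->0,1->2,2->3] -> levels [10 8 8 6]
Step 3: flows [0->1,1=2,2->3] -> levels [9 9 7 7]
Step 4: flows [0=1,1->2,2=3] -> levels [9 8 8 7]
Step 5: flows [0->1,1=2,2->3] -> levels [8 9 7 8]
Step 6: flows [1->0,1->2,3->2] -> levels [9 7 9 7]
Step 7: flows [0->1,2->1,2->3] -> levels [8 9 7 8]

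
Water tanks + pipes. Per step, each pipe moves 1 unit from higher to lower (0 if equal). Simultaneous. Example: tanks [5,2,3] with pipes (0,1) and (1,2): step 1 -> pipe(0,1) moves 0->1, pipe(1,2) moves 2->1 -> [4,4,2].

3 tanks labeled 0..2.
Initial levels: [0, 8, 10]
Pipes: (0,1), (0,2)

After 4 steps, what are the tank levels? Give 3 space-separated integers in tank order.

Step 1: flows [1->0,2->0] -> levels [2 7 9]
Step 2: flows [1->0,2->0] -> levels [4 6 8]
Step 3: flows [1->0,2->0] -> levels [6 5 7]
Step 4: flows [0->1,2->0] -> levels [6 6 6]

Answer: 6 6 6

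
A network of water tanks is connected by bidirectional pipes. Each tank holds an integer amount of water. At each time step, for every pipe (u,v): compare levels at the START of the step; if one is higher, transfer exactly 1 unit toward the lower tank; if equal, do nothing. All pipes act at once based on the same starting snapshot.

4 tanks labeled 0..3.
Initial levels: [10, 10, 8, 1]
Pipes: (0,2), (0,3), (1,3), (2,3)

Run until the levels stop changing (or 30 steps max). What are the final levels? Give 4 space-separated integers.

Step 1: flows [0->2,0->3,1->3,2->3] -> levels [8 9 8 4]
Step 2: flows [0=2,0->3,1->3,2->3] -> levels [7 8 7 7]
Step 3: flows [0=2,0=3,1->3,2=3] -> levels [7 7 7 8]
Step 4: flows [0=2,3->0,3->1,3->2] -> levels [8 8 8 5]
Step 5: flows [0=2,0->3,1->3,2->3] -> levels [7 7 7 8]
  -> period-2 cycle: step 5 state = step 3 state; never stabilizes
  -> state at step 30: (30-3) mod 2 = 1, same as step 4 -> [8 8 8 5]

Answer: 8 8 8 5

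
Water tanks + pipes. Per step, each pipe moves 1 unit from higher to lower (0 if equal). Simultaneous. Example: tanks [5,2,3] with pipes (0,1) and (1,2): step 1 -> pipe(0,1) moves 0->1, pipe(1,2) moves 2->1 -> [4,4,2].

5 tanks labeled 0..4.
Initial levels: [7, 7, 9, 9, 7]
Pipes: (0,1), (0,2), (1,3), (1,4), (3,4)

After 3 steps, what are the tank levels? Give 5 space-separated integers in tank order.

Answer: 7 9 8 7 8

Derivation:
Step 1: flows [0=1,2->0,3->1,1=4,3->4] -> levels [8 8 8 7 8]
Step 2: flows [0=1,0=2,1->3,1=4,4->3] -> levels [8 7 8 9 7]
Step 3: flows [0->1,0=2,3->1,1=4,3->4] -> levels [7 9 8 7 8]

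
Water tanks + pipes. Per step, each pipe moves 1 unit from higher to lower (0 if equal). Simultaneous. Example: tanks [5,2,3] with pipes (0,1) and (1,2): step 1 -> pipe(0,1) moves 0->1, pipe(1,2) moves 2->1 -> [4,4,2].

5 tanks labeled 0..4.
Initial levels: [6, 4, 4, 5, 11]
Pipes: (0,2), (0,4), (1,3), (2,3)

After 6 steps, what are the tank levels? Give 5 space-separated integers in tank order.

Step 1: flows [0->2,4->0,3->1,3->2] -> levels [6 5 6 3 10]
Step 2: flows [0=2,4->0,1->3,2->3] -> levels [7 4 5 5 9]
Step 3: flows [0->2,4->0,3->1,2=3] -> levels [7 5 6 4 8]
Step 4: flows [0->2,4->0,1->3,2->3] -> levels [7 4 6 6 7]
Step 5: flows [0->2,0=4,3->1,2=3] -> levels [6 5 7 5 7]
Step 6: flows [2->0,4->0,1=3,2->3] -> levels [8 5 5 6 6]

Answer: 8 5 5 6 6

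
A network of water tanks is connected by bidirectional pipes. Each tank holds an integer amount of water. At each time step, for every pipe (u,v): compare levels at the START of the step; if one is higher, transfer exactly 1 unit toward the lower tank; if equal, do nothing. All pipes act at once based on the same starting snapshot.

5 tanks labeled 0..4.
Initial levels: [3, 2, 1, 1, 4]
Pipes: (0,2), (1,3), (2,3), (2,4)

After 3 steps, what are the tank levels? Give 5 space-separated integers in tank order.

Step 1: flows [0->2,1->3,2=3,4->2] -> levels [2 1 3 2 3]
Step 2: flows [2->0,3->1,2->3,2=4] -> levels [3 2 1 2 3]
Step 3: flows [0->2,1=3,3->2,4->2] -> levels [2 2 4 1 2]

Answer: 2 2 4 1 2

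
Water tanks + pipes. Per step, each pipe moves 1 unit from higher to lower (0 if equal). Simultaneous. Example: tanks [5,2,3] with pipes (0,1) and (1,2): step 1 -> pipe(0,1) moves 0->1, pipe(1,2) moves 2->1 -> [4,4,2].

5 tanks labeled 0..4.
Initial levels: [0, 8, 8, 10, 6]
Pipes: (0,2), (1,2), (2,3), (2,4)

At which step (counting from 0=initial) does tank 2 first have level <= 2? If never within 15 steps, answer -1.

Answer: -1

Derivation:
Step 1: flows [2->0,1=2,3->2,2->4] -> levels [1 8 7 9 7]
Step 2: flows [2->0,1->2,3->2,2=4] -> levels [2 7 8 8 7]
Step 3: flows [2->0,2->1,2=3,2->4] -> levels [3 8 5 8 8]
Step 4: flows [2->0,1->2,3->2,4->2] -> levels [4 7 7 7 7]
Step 5: flows [2->0,1=2,2=3,2=4] -> levels [5 7 6 7 7]
Step 6: flows [2->0,1->2,3->2,4->2] -> levels [6 6 8 6 6]
Step 7: flows [2->0,2->1,2->3,2->4] -> levels [7 7 4 7 7]
Step 8: flows [0->2,1->2,3->2,4->2] -> levels [6 6 8 6 6]
  -> period-2 cycle (repeats step 6); tank 2 never drops to <=2
Tank 2 never reaches <=2 within 15 steps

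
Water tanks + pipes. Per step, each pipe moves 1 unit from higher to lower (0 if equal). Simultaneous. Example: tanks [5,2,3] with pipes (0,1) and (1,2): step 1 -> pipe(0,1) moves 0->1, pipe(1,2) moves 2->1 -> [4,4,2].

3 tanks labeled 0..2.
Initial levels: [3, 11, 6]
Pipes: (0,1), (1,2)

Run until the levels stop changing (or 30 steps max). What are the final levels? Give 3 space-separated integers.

Step 1: flows [1->0,1->2] -> levels [4 9 7]
Step 2: flows [1->0,1->2] -> levels [5 7 8]
Step 3: flows [1->0,2->1] -> levels [6 7 7]
Step 4: flows [1->0,1=2] -> levels [7 6 7]
Step 5: flows [0->1,2->1] -> levels [6 8 6]
Step 6: flows [1->0,1->2] -> levels [7 6 7]
  -> period-2 cycle: step 6 state = step 4 state; never stabilizes
  -> state at step 30: (30-4) mod 2 = 0, same as step 4 -> [7 6 7]

Answer: 7 6 7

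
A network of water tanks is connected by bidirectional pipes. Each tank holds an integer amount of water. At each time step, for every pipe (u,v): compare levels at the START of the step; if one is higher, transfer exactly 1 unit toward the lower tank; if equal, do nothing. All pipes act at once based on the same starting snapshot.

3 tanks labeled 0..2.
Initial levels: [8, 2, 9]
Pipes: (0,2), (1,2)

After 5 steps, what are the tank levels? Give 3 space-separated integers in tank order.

Step 1: flows [2->0,2->1] -> levels [9 3 7]
Step 2: flows [0->2,2->1] -> levels [8 4 7]
Step 3: flows [0->2,2->1] -> levels [7 5 7]
Step 4: flows [0=2,2->1] -> levels [7 6 6]
Step 5: flows [0->2,1=2] -> levels [6 6 7]

Answer: 6 6 7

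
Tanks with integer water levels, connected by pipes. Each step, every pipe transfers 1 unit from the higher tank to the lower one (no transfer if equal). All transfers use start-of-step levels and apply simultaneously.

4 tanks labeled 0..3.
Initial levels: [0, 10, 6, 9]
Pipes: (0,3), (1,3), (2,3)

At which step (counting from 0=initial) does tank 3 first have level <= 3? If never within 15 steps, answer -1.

Step 1: flows [3->0,1->3,3->2] -> levels [1 9 7 8]
Step 2: flows [3->0,1->3,3->2] -> levels [2 8 8 7]
Step 3: flows [3->0,1->3,2->3] -> levels [3 7 7 8]
Step 4: flows [3->0,3->1,3->2] -> levels [4 8 8 5]
Step 5: flows [3->0,1->3,2->3] -> levels [5 7 7 6]
Step 6: flows [3->0,1->3,2->3] -> levels [6 6 6 7]
Step 7: flows [3->0,3->1,3->2] -> levels [7 7 7 4]
Step 8: flows [0->3,1->3,2->3] -> levels [6 6 6 7]
  -> period-2 cycle (repeats step 6); tank 3 never drops to <=3
Tank 3 never reaches <=3 within 15 steps

Answer: -1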